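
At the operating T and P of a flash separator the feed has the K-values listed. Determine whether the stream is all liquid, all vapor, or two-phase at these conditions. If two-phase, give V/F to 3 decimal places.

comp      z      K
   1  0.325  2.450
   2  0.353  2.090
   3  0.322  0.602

all vapor

ΣzᵢKᵢ = 1.728; Σzᵢ/Kᵢ = 0.836.
Since Σzᵢ/Kᵢ < 1 the mixture is above its dew point — single vapor phase.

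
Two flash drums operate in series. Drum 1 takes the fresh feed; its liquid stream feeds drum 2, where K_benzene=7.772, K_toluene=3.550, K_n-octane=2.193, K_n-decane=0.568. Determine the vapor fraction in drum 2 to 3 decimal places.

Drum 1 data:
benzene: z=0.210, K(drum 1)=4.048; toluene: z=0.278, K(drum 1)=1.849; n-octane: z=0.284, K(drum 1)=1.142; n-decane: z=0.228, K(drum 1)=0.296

Drum 1:
Newton–Raphson from ψ₁ = 0.5:
  ψ₁ = 0.500: g = 0.2092, g' = -0.679 → ψ₁ = 0.808
  ψ₁ = 0.808: g = -0.0114, g' = -0.846 → ψ₁ = 0.795
Converged at ψ₁ = 0.795.
Drum-1 compositions:
  benzene: x = 0.061, y = 0.248
  toluene: x = 0.166, y = 0.307
  n-octane: x = 0.255, y = 0.291
  n-decane: x = 0.517, y = 0.153
Drum-2 feed = drum-1 liquid: z₂ = (0.0614, 0.1660, 0.2552, 0.5174).
Drum 2:
Iterate (Newton) starting at ψ₂ = 0.5:
  ψ₂ = 0.500: g = 0.1864, g' = -0.654 → ψ₂ = 0.785
  ψ₂ = 0.785: g = 0.0259, g' = -0.508 → ψ₂ = 0.836
Converged at ψ₂ = 0.836.
  benzene: x = 0.009, y = 0.072
  toluene: x = 0.053, y = 0.188
  n-octane: x = 0.128, y = 0.280
  n-decane: x = 0.810, y = 0.460

V/F (drum 2) = 0.836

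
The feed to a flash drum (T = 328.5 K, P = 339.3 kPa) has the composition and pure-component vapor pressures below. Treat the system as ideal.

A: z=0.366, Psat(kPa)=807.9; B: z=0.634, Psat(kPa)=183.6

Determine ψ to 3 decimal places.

Raoult's law: Kᵢ = Pᵢˢᵃᵗ/P = Pᵢˢᵃᵗ/339.3.
  K_A = 807.9/339.3 = 2.38108, K_B = 183.6/339.3 = 0.54111
Material balance + equilibrium reduce to Σ zᵢ(Kᵢ−1)/(1+ψ(Kᵢ−1)) = 0.
g(0) = ΣzᵢKᵢ − 1 = 0.215 and g(1) = 1 − Σzᵢ/Kᵢ = -0.325, so a root lies in (0, 1).
Iterate (Newton) starting at ψ = 0.5:
  ψ = 0.500: g = -0.0786, g' = -0.469 → ψ = 0.333
  ψ = 0.333: g = 0.0031, g' = -0.514 → ψ = 0.339
Converged at ψ = 0.339.

ψ = 0.339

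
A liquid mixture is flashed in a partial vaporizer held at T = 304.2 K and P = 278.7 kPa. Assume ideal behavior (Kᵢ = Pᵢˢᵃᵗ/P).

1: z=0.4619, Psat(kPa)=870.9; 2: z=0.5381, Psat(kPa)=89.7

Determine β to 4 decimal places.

β = 0.4279

Raoult's law: Kᵢ = Pᵢˢᵃᵗ/P = Pᵢˢᵃᵗ/278.7.
  K_1 = 870.9/278.7 = 3.124865, K_2 = 89.7/278.7 = 0.321851
Newton–Raphson from β = 0.52:
  β = 0.5200: g = -0.09742, g' = -1.0612 → β = 0.4282
  β = 0.4282: g = -0.00034, g' = -1.0632 → β = 0.4279
Converged at β = 0.4279.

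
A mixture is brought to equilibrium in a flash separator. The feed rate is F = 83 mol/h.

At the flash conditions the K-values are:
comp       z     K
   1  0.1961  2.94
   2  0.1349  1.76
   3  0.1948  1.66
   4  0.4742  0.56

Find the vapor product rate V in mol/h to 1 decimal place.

Material balance + equilibrium reduce to Σ zᵢ(Kᵢ−1)/(1+ψ(Kᵢ−1)) = 0.
g(0) = ΣzᵢKᵢ − 1 = 0.4029 and g(1) = 1 − Σzᵢ/Kᵢ = -0.1075, so a root lies in (0, 1).
Newton–Raphson from ψ = 0.5:
  ψ = 0.5000: g = 0.09658, g' = -0.4300 → ψ = 0.7246
  ψ = 0.7246: g = 0.00491, g' = -0.3966 → ψ = 0.7370
Converged at ψ = 0.7370.
Then V = ψ·F = 0.7370·83 = 61.2 mol/h and L = F − V = 21.8 mol/h.

V = 61.2 mol/h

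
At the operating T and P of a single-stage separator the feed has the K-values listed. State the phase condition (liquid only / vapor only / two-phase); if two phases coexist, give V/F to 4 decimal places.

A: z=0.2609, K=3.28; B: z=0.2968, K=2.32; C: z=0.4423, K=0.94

vapor only

ΣzᵢKᵢ = 1.9601; Σzᵢ/Kᵢ = 0.6780.
Since Σzᵢ/Kᵢ < 1 the mixture is above its dew point — single vapor phase.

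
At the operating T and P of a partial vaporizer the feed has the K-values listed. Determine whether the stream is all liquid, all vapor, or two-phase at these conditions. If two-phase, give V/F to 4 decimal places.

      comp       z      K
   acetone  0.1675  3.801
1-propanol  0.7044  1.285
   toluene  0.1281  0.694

all vapor

ΣzᵢKᵢ = 1.6307; Σzᵢ/Kᵢ = 0.7768.
Since Σzᵢ/Kᵢ < 1 the mixture is above its dew point — single vapor phase.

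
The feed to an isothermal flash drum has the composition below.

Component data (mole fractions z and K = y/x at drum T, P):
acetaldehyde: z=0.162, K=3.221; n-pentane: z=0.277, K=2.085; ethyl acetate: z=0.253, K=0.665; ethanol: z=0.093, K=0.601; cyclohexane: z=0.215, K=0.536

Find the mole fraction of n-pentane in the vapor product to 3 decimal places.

Newton–Raphson from ψ = 0.41:
  ψ = 0.410: g = 0.1305, g' = -0.505 → ψ = 0.668
  ψ = 0.668: g = 0.0146, g' = -0.411 → ψ = 0.704
Converged at ψ = 0.704.
Compositions from xᵢ = zᵢ/(1+ψ(Kᵢ−1)), yᵢ = Kᵢxᵢ:
  acetaldehyde: x = 0.063, y = 0.204
  n-pentane: x = 0.157, y = 0.327
  ethyl acetate: x = 0.331, y = 0.220
  ethanol: x = 0.129, y = 0.078
  cyclohexane: x = 0.319, y = 0.171

y_n-pentane = 0.327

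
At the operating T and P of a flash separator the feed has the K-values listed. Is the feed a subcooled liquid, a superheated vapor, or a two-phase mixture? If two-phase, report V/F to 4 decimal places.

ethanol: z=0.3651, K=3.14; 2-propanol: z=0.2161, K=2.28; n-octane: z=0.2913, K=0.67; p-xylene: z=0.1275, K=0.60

ΣzᵢKᵢ = 1.9108; Σzᵢ/Kᵢ = 0.8583.
Since Σzᵢ/Kᵢ < 1 the mixture is above its dew point — single vapor phase.

superheated vapor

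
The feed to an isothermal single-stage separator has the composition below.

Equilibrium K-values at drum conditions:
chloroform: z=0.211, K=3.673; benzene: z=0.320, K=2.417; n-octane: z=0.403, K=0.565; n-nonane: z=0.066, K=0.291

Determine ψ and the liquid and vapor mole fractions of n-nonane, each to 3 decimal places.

Rachford–Rice: g(ψ) = Σ zᵢ(Kᵢ−1)/(1+ψ(Kᵢ−1)) = 0.
Feasibility: ΣzᵢKᵢ = 1.795, Σzᵢ/Kᵢ = 1.130 — both > 1, two phases present.
Newton–Raphson from ψ = 0.5:
  ψ = 0.500: g = 0.2103, g' = -0.700 → ψ = 0.800
  ψ = 0.800: g = 0.0151, g' = -0.651 → ψ = 0.823
Converged at ψ = 0.823.
Compositions from xᵢ = zᵢ/(1+ψ(Kᵢ−1)), yᵢ = Kᵢxᵢ:
  chloroform: x = 0.066, y = 0.242
  benzene: x = 0.148, y = 0.357
  n-octane: x = 0.628, y = 0.355
  n-nonane: x = 0.159, y = 0.046

ψ = 0.823, x_n-nonane = 0.159, y_n-nonane = 0.046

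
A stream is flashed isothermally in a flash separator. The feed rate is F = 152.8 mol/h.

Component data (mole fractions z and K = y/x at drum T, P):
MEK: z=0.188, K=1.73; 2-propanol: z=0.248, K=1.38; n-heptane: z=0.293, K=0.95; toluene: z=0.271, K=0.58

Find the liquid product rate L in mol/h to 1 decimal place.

Material balance + equilibrium reduce to Σ zᵢ(Kᵢ−1)/(1+β(Kᵢ−1)) = 0.
g(0) = ΣzᵢKᵢ − 1 = 0.103 and g(1) = 1 − Σzᵢ/Kᵢ = -0.064, so a root lies in (0, 1).
Newton–Raphson from β = 0.32:
  β = 0.320: g = 0.0489, g' = -0.159 → β = 0.628
  β = 0.628: g = 0.0005, g' = -0.159 → β = 0.631
Converged at β = 0.631.
Then V = β·F = 0.6309·152.8 = 96.4 mol/h and L = F − V = 56.4 mol/h.

L = 56.4 mol/h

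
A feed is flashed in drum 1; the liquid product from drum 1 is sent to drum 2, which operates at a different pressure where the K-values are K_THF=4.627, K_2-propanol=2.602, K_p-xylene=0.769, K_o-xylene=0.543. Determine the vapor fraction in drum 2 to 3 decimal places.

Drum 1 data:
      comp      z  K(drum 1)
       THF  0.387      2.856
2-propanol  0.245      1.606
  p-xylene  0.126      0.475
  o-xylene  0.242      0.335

V/F (drum 2) = 0.573

Drum 1:
Rachford–Rice: g(ψ₁) = Σ zᵢ(Kᵢ−1)/(1+ψ₁(Kᵢ−1)) = 0.
Feasibility: ΣzᵢKᵢ = 1.640, Σzᵢ/Kᵢ = 1.276 — both > 1, two phases present.
Newton iteration, ψ₁⁰ = 0.59:
  ψ₁ = 0.590: g = 0.0915, g' = -0.715 → ψ₁ = 0.718
  ψ₁ = 0.718: g = -0.0028, g' = -0.770 → ψ₁ = 0.714
Converged at ψ₁ = 0.714.
Drum-1 compositions:
  THF: x = 0.166, y = 0.475
  2-propanol: x = 0.171, y = 0.275
  p-xylene: x = 0.202, y = 0.096
  o-xylene: x = 0.461, y = 0.154
Drum-2 feed = drum-1 liquid: z₂ = (0.1664, 0.1710, 0.2016, 0.4610).
Drum 2:
Let ψ₂ = V/F and solve Σ zᵢ(Kᵢ−1)/(1+ψ₂(Kᵢ−1)) = 0.
Check two-phase: ΣzᵢKᵢ = 1.620 > 1 and Σzᵢ/Kᵢ = 1.213 > 1, so g(0) = 0.620 > 0 and g(1) = -0.213 < 0.
Newton–Raphson from ψ₂ = 0.5:
  ψ₂ = 0.500: g = 0.0408, g' = -0.587 → ψ₂ = 0.570
  ψ₂ = 0.570: g = 0.0016, g' = -0.543 → ψ₂ = 0.573
Converged at ψ₂ = 0.573.
  THF: x = 0.054, y = 0.250
  2-propanol: x = 0.089, y = 0.232
  p-xylene: x = 0.232, y = 0.179
  o-xylene: x = 0.624, y = 0.339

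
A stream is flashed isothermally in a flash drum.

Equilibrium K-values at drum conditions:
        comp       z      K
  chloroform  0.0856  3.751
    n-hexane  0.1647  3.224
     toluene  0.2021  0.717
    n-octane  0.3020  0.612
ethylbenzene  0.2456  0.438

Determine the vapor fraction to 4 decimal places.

ψ = 0.2820

Let ψ = V/F and solve Σ zᵢ(Kᵢ−1)/(1+ψ(Kᵢ−1)) = 0.
g(0) = ΣzᵢKᵢ − 1 = 0.2894 and g(1) = 1 − Σzᵢ/Kᵢ = -0.4100, so a root lies in (0, 1).
Newton–Raphson from ψ = 0.5:
  ψ = 0.5000: g = -0.13141, g' = -0.5394 → ψ = 0.2564
  ψ = 0.2564: g = 0.01831, g' = -0.7339 → ψ = 0.2813
  ψ = 0.2813: g = 0.00043, g' = -0.6999 → ψ = 0.2820
Converged at ψ = 0.2820.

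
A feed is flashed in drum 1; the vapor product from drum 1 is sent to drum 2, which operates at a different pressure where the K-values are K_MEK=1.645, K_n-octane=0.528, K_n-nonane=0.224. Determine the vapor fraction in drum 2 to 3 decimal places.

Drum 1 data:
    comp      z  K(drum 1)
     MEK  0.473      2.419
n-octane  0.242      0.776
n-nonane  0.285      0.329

Drum 1:
Rachford–Rice: g(ψ₁) = Σ zᵢ(Kᵢ−1)/(1+ψ₁(Kᵢ−1)) = 0.
Check two-phase: ΣzᵢKᵢ = 1.426 > 1 and Σzᵢ/Kᵢ = 1.374 > 1, so g(0) = 0.426 > 0 and g(1) = -0.374 < 0.
Newton–Raphson from ψ₁ = 0.5:
  ψ₁ = 0.500: g = 0.0438, g' = -0.632 → ψ₁ = 0.569
Converged at ψ₁ = 0.569.
Drum-1 compositions:
  MEK: x = 0.262, y = 0.633
  n-octane: x = 0.277, y = 0.215
  n-nonane: x = 0.461, y = 0.152
Drum-2 feed = drum-1 vapor: z₂ = (0.6331, 0.2152, 0.1516).
Drum 2:
Let ψ₂ = V/F and solve Σ zᵢ(Kᵢ−1)/(1+ψ₂(Kᵢ−1)) = 0.
Feasibility: ΣzᵢKᵢ = 1.189, Σzᵢ/Kᵢ = 1.469 — both > 1, two phases present.
Iterate (Newton) starting at ψ₂ = 0.5:
  ψ₂ = 0.500: g = -0.0164, g' = -0.477 → ψ₂ = 0.465
Converged at ψ₂ = 0.465.
  MEK: x = 0.487, y = 0.801
  n-octane: x = 0.276, y = 0.146
  n-nonane: x = 0.237, y = 0.053

V/F (drum 2) = 0.465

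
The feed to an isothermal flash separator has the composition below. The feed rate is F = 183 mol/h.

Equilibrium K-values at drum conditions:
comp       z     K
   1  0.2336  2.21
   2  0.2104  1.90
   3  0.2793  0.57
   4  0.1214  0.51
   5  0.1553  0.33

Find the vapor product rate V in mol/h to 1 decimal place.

V = 61.7 mol/h

Rachford–Rice: g(V/F) = Σ zᵢ(Kᵢ−1)/(1+V/F(Kᵢ−1)) = 0.
Check two-phase: ΣzᵢKᵢ = 1.1884 > 1 and Σzᵢ/Kᵢ = 1.4151 > 1, so g(0) = 0.1884 > 0 and g(1) = -0.4151 < 0.
Newton iteration, V/F⁰ = 0.5:
  V/F = 0.5000: g = -0.08155, g' = -0.5064 → V/F = 0.3390
  V/F = 0.3390: g = -0.00101, g' = -0.5014 → V/F = 0.3370
Converged at V/F = 0.3370.
Then V = V/F·F = 0.3370·183 = 61.7 mol/h and L = F − V = 121.3 mol/h.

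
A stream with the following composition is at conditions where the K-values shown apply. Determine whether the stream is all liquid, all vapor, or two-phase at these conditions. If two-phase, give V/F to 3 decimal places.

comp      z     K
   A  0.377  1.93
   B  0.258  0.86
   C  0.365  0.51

two-phase, V/F = 0.384

ΣzᵢKᵢ = 1.136; Σzᵢ/Kᵢ = 1.211.
Both exceed 1, so a two-phase solution exists.
Newton–Raphson from ψ = 0.5:
  ψ = 0.500: g = -0.0364, g' = -0.312 → ψ = 0.383
  ψ = 0.383: g = 0.0001, g' = -0.316 → ψ = 0.384
Converged at ψ = 0.384.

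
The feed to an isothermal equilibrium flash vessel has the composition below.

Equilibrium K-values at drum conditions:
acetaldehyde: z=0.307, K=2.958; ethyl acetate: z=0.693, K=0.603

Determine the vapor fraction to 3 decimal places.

Let ψ = V/F and solve Σ zᵢ(Kᵢ−1)/(1+ψ(Kᵢ−1)) = 0.
g(0) = ΣzᵢKᵢ − 1 = 0.326 and g(1) = 1 − Σzᵢ/Kᵢ = -0.253, so a root lies in (0, 1).
Binary case is linear: z₁(K₁−1)(1+ψ(K₂−1)) + z₂(K₂−1)(1+ψ(K₁−1)) = 0
⇒ ψ = [z₁(K₁−1)+z₂(K₂−1)] / [−(K₁−1)(K₂−1)] = 0.3260/0.7773 = 0.419

ψ = 0.419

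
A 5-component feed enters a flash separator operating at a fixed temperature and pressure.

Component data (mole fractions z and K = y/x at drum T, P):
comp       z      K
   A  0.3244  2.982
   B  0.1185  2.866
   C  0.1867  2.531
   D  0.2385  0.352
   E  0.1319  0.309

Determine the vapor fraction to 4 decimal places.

Iterate (Newton) starting at ψ = 0.54:
  ψ = 0.5400: g = 0.19405, g' = -0.9281 → ψ = 0.7491
  ψ = 0.7491: g = -0.00514, g' = -1.0220 → ψ = 0.7441
  ψ = 0.7441: g = -0.00001, g' = -1.0163 → ψ = 0.7440
Converged at ψ = 0.7440.

ψ = 0.7440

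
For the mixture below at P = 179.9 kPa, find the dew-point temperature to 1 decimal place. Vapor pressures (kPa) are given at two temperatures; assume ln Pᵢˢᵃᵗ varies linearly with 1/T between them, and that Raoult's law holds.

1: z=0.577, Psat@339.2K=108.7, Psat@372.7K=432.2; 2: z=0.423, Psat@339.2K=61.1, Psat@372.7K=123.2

T = 366.5 K

Dew-point temperature: Σzᵢ·P/Pᵢˢᵃᵗ(T) = 1. Interpolate ln Pᵢˢᵃᵗ = aᵢ + bᵢ/T.
  T = 339.2 K: ΣzᵢP/Pᵢˢᵃᵗ = 2.2004
  T = 372.7 K: ΣzᵢP/Pᵢˢᵃᵗ = 0.8578
  T = 355.9 K: ΣzᵢP/Pᵢˢᵃᵗ = 1.3282
  T = 364.3 K: ΣzᵢP/Pᵢˢᵃᵗ = 1.0591
  T = 368.5 K: ΣzᵢP/Pᵢˢᵃᵗ = 0.9514
  T = 366.4 K: ΣzᵢP/Pᵢˢᵃᵗ = 1.0033
Interpolating between 366.4 K and 368.5 K gives T ≈ 366.5 K.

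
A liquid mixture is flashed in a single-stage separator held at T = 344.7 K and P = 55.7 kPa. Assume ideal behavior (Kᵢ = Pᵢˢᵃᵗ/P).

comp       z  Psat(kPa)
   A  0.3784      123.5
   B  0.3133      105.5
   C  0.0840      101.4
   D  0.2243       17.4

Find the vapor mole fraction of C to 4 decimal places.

y_C = 0.0875

Raoult's law: Kᵢ = Pᵢˢᵃᵗ/P = Pᵢˢᵃᵗ/55.7.
  K_A = 123.5/55.7 = 2.217235, K_B = 105.5/55.7 = 1.894075, K_C = 101.4/55.7 = 1.820467, K_D = 17.4/55.7 = 0.312388
Rachford–Rice: g(V/F) = Σ zᵢ(Kᵢ−1)/(1+V/F(Kᵢ−1)) = 0.
g(0) = ΣzᵢKᵢ − 1 = 0.6554 and g(1) = 1 − Σzᵢ/Kᵢ = -0.1002, so a root lies in (0, 1).
Newton–Raphson from V/F = 0.47:
  V/F = 0.4700: g = 0.31208, g' = -0.6120 → V/F = 0.9800
  V/F = 0.9800: g = -0.07530, g' = -1.2020 → V/F = 0.9173
  V/F = 0.9173: g = -0.00685, g' = -0.9970 → V/F = 0.9104
Converged at V/F = 0.9104.
Compositions from xᵢ = zᵢ/(1+V/F(Kᵢ−1)), yᵢ = Kᵢxᵢ:
  A: x = 0.1795, y = 0.3980
  B: x = 0.1727, y = 0.3271
  C: x = 0.0481, y = 0.0875
  D: x = 0.5997, y = 0.1873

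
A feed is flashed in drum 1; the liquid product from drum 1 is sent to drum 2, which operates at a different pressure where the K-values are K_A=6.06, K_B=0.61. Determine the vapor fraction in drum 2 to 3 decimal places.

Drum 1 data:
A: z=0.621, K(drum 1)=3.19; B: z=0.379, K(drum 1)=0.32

V/F (drum 2) = 0.457

Drum 1:
Material balance + equilibrium reduce to Σ zᵢ(Kᵢ−1)/(1+ψ₁(Kᵢ−1)) = 0.
g(0) = ΣzᵢKᵢ − 1 = 1.102 and g(1) = 1 − Σzᵢ/Kᵢ = -0.379, so a root lies in (0, 1).
Binary case is linear: z₁(K₁−1)(1+ψ₁(K₂−1)) + z₂(K₂−1)(1+ψ₁(K₁−1)) = 0
⇒ ψ₁ = [z₁(K₁−1)+z₂(K₂−1)] / [−(K₁−1)(K₂−1)] = 1.1023/1.4892 = 0.740
Drum-1 compositions:
  A: x = 0.237, y = 0.756
  B: x = 0.763, y = 0.244
Drum-2 feed = drum-1 liquid: z₂ = (0.2369, 0.7631).
Drum 2:
Let ψ₂ = V/F and solve Σ zᵢ(Kᵢ−1)/(1+ψ₂(Kᵢ−1)) = 0.
Feasibility: ΣzᵢKᵢ = 1.901, Σzᵢ/Kᵢ = 1.290 — both > 1, two phases present.
Binary case is linear: z₁(K₁−1)(1+ψ₂(K₂−1)) + z₂(K₂−1)(1+ψ₂(K₁−1)) = 0
⇒ ψ₂ = [z₁(K₁−1)+z₂(K₂−1)] / [−(K₁−1)(K₂−1)] = 0.9013/1.9734 = 0.457
  A: x = 0.072, y = 0.434
  B: x = 0.928, y = 0.566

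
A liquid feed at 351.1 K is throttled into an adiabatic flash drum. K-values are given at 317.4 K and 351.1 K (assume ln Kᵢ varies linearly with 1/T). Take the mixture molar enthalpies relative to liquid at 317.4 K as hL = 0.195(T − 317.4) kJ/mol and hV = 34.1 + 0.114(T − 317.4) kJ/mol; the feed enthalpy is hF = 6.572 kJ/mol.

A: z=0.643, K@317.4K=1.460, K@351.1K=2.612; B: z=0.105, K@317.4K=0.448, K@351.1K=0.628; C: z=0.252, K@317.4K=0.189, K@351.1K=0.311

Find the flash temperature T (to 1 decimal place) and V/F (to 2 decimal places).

T = 319.3 K, V/F = 0.18

Adiabatic flash: solve Rachford–Rice at each trial T, then check hF = ψ·hV(T) + (1−ψ)·hL(T).
  T = 317.4 K: K = (1.460, 0.448, 0.189), RR gives ψ = 0.097, H_out = 3.316 kJ/mol
  T = 351.1 K: K = (2.612, 0.628, 0.311), RR gives ψ = 0.811, H_out = 32.005 kJ/mol
  T = 334.2 K: K = (1.980, 0.535, 0.245), RR gives ψ = 0.575, H_out = 22.116 kJ/mol
  T = 325.8 K: K = (1.707, 0.491, 0.216), RR gives ψ = 0.399, H_out = 14.968 kJ/mol
  T = 321.6 K: K = (1.580, 0.469, 0.202), RR gives ψ = 0.273, H_out = 10.026 kJ/mol
  T = 319.5 K: K = (1.519, 0.458, 0.196), RR gives ψ = 0.193, H_out = 6.961 kJ/mol
Linear interpolation between T = 317.4 (H_out = 3.316) and T = 319.5 (H_out = 6.961) on hF = 6.572 gives T ≈ 319.3 K, at which ψ = 0.18.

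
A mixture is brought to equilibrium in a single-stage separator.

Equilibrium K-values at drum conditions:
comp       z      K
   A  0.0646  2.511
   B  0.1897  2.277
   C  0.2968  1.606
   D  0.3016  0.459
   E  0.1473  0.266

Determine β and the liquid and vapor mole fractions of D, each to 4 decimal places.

β = 0.4082, x_D = 0.3871, y_D = 0.1777

Material balance + equilibrium reduce to Σ zᵢ(Kᵢ−1)/(1+β(Kᵢ−1)) = 0.
g(0) = ΣzᵢKᵢ − 1 = 0.2484 and g(1) = 1 − Σzᵢ/Kᵢ = -0.5047, so a root lies in (0, 1).
Iterate (Newton) starting at β = 0.5:
  β = 0.5000: g = -0.05299, g' = -0.5912 → β = 0.4104
  β = 0.4104: g = -0.00121, g' = -0.5676 → β = 0.4082
Converged at β = 0.4082.
Compositions from xᵢ = zᵢ/(1+β(Kᵢ−1)), yᵢ = Kᵢxᵢ:
  A: x = 0.0400, y = 0.1003
  B: x = 0.1247, y = 0.2839
  C: x = 0.2379, y = 0.3821
  D: x = 0.3871, y = 0.1777
  E: x = 0.2103, y = 0.0559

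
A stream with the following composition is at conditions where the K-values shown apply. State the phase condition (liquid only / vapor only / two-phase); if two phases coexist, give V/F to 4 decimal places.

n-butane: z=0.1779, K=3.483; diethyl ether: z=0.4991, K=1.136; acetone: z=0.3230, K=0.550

ΣzᵢKᵢ = 1.3643; Σzᵢ/Kᵢ = 1.0777.
Both exceed 1, so a two-phase solution exists.
Let ψ = V/F and solve Σ zᵢ(Kᵢ−1)/(1+ψ(Kᵢ−1)) = 0.
Newton–Raphson from ψ = 0.61:
  ψ = 0.6100: g = 0.03800, g' = -0.3056 → ψ = 0.7343
  ψ = 0.7343: g = 0.00108, g' = -0.2911 → ψ = 0.7381
Converged at ψ = 0.7381.

two-phase, V/F = 0.7381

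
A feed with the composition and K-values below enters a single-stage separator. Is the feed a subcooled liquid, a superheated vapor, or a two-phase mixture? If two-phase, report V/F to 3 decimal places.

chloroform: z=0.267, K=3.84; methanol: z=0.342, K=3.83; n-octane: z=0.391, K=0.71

ΣzᵢKᵢ = 2.613; Σzᵢ/Kᵢ = 0.710.
Since Σzᵢ/Kᵢ < 1 the mixture is above its dew point — single vapor phase.

superheated vapor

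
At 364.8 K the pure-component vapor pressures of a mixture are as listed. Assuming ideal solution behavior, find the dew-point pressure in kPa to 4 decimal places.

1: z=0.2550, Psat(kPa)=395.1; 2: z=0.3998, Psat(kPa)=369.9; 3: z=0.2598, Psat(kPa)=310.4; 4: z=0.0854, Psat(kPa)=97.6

At the dew point ψ → 1, so Σzᵢ/Kᵢ = 1 with Kᵢ = Pᵢˢᵃᵗ/P ⇒ 1/P = Σzᵢ/Pᵢˢᵃᵗ.
1/P = 0.2550/395.1 + 0.3998/369.9 + 0.2598/310.4 + 0.0854/97.6 = 0.0034382 ⇒ P = 290.8479 kPa

Pdew = 290.8479 kPa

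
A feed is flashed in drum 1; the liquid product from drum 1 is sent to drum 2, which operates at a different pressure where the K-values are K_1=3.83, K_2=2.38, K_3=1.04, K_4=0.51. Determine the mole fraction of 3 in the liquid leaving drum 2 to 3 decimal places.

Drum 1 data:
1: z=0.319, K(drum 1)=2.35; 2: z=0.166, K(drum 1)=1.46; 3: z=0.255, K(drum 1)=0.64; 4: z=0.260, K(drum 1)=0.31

Drum 1:
Newton–Raphson from ψ₁ = 0.5:
  ψ₁ = 0.500: g = -0.0667, g' = -0.568 → ψ₁ = 0.383
  ψ₁ = 0.383: g = -0.0013, g' = -0.551 → ψ₁ = 0.380
Converged at ψ₁ = 0.380.
Drum-1 compositions:
  1: x = 0.211, y = 0.495
  2: x = 0.141, y = 0.206
  3: x = 0.295, y = 0.189
  4: x = 0.352, y = 0.109
Drum-2 feed = drum-1 liquid: z₂ = (0.2108, 0.1413, 0.2954, 0.3525).
Drum 2:
Let ψ₂ = V/F and solve Σ zᵢ(Kᵢ−1)/(1+ψ₂(Kᵢ−1)) = 0.
g(0) = ΣzᵢKᵢ − 1 = 0.631 and g(1) = 1 − Σzᵢ/Kᵢ = -0.090, so a root lies in (0, 1).
Newton–Raphson from ψ₂ = 0.5:
  ψ₂ = 0.500: g = 0.1452, g' = -0.533 → ψ₂ = 0.773
  ψ₂ = 0.773: g = 0.0151, g' = -0.449 → ψ₂ = 0.806
Converged at ψ₂ = 0.806.
  1: x = 0.064, y = 0.246
  2: x = 0.067, y = 0.159
  3: x = 0.286, y = 0.298
  4: x = 0.583, y = 0.297

x_3 (drum 2) = 0.286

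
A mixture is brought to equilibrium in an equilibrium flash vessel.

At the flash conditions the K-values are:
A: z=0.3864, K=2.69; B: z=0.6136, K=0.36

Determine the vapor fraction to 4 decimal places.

Let ψ = V/F and solve Σ zᵢ(Kᵢ−1)/(1+ψ(Kᵢ−1)) = 0.
g(0) = ΣzᵢKᵢ − 1 = 0.2603 and g(1) = 1 − Σzᵢ/Kᵢ = -0.8481, so a root lies in (0, 1).
Newton–Raphson from ψ = 0.5:
  ψ = 0.5000: g = -0.22357, g' = -0.8677 → ψ = 0.2424
  ψ = 0.2424: g = -0.00153, g' = -0.9075 → ψ = 0.2407
Converged at ψ = 0.2407.

ψ = 0.2407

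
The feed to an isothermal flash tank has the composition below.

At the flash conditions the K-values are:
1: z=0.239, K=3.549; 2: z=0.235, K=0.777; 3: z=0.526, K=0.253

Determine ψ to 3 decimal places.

ψ = 0.105

Material balance + equilibrium reduce to Σ zᵢ(Kᵢ−1)/(1+ψ(Kᵢ−1)) = 0.
Check two-phase: ΣzᵢKᵢ = 1.164 > 1 and Σzᵢ/Kᵢ = 2.449 > 1, so g(0) = 0.164 > 0 and g(1) = -1.449 < 0.
Newton iteration, ψ⁰ = 0.5:
  ψ = 0.500: g = -0.4183, g' = -1.063 → ψ = 0.106
  ψ = 0.106: g = -0.0013, g' = -1.320 → ψ = 0.105
Converged at ψ = 0.105.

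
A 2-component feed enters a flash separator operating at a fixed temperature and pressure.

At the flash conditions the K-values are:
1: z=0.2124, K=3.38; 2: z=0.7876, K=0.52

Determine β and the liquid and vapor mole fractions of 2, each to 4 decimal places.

Rachford–Rice: g(β) = Σ zᵢ(Kᵢ−1)/(1+β(Kᵢ−1)) = 0.
Check two-phase: ΣzᵢKᵢ = 1.1275 > 1 and Σzᵢ/Kᵢ = 1.5775 > 1, so g(0) = 0.1275 > 0 and g(1) = -0.5775 < 0.
Binary case is linear: z₁(K₁−1)(1+β(K₂−1)) + z₂(K₂−1)(1+β(K₁−1)) = 0
⇒ β = [z₁(K₁−1)+z₂(K₂−1)] / [−(K₁−1)(K₂−1)] = 0.12746/1.14240 = 0.1116
Compositions from xᵢ = zᵢ/(1+β(Kᵢ−1)), yᵢ = Kᵢxᵢ:
  1: x = 0.1678, y = 0.5673
  2: x = 0.8322, y = 0.4327

β = 0.1116, x_2 = 0.8322, y_2 = 0.4327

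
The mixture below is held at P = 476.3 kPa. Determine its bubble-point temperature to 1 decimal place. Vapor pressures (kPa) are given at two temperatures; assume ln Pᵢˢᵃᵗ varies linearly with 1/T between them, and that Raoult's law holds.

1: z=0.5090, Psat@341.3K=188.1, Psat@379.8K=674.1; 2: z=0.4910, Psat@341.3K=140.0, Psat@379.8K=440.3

Bubble-point temperature: ΣzᵢPᵢˢᵃᵗ(T) = P. Interpolate ln Pᵢˢᵃᵗ = aᵢ + bᵢ/T.
  T = 341.3 K: ΣzᵢPᵢˢᵃᵗ = 164.48 kPa
  T = 379.8 K: ΣzᵢPᵢˢᵃᵗ = 559.30 kPa
  T = 360.6 K: ΣzᵢPᵢˢᵃᵗ = 313.72 kPa
  T = 370.2 K: ΣzᵢPᵢˢᵃᵗ = 421.99 kPa
  T = 375.0 K: ΣzᵢPᵢˢᵃᵗ = 486.68 kPa
  T = 372.6 K: ΣzᵢPᵢˢᵃᵗ = 453.39 kPa
Interpolating between 372.6 K and 375.0 K gives T ≈ 374.3 K.

T = 374.3 K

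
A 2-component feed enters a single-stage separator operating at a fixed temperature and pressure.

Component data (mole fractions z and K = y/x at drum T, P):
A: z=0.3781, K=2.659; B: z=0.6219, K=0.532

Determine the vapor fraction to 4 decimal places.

ψ = 0.4330

Material balance + equilibrium reduce to Σ zᵢ(Kᵢ−1)/(1+ψ(Kᵢ−1)) = 0.
g(0) = ΣzᵢKᵢ − 1 = 0.3362 and g(1) = 1 − Σzᵢ/Kᵢ = -0.3112, so a root lies in (0, 1).
Binary case is linear: z₁(K₁−1)(1+ψ(K₂−1)) + z₂(K₂−1)(1+ψ(K₁−1)) = 0
⇒ ψ = [z₁(K₁−1)+z₂(K₂−1)] / [−(K₁−1)(K₂−1)] = 0.33622/0.77641 = 0.4330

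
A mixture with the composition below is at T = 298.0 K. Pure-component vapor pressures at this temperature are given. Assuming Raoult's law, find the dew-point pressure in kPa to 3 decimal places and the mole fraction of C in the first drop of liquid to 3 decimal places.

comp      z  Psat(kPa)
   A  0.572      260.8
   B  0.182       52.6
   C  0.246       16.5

Pdew = 48.632 kPa, x_C = 0.725

At the dew point ψ → 1, so Σzᵢ/Kᵢ = 1 with Kᵢ = Pᵢˢᵃᵗ/P ⇒ 1/P = Σzᵢ/Pᵢˢᵃᵗ.
1/P = 0.572/260.8 + 0.182/52.6 + 0.246/16.5 = 0.020562 ⇒ P = 48.632 kPa
xᵢ = zᵢP/Pᵢˢᵃᵗ ⇒ x_C = 0.246·48.632/16.5 = 0.725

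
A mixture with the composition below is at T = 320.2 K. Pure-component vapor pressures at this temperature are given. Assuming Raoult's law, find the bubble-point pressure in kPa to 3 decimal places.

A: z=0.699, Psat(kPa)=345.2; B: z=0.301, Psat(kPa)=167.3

At the bubble point ψ → 0, so ΣzᵢKᵢ = 1 with Kᵢ = Pᵢˢᵃᵗ/P ⇒ P = ΣzᵢPᵢˢᵃᵗ.
P = 0.699·345.2 + 0.301·167.3 = 291.652 kPa

Pbub = 291.652 kPa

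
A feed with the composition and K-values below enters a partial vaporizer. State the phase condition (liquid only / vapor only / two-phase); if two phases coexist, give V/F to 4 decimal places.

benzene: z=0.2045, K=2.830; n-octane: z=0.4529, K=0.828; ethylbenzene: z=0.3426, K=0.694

two-phase, V/F = 0.4471

ΣzᵢKᵢ = 1.1915; Σzᵢ/Kᵢ = 1.1129.
Both exceed 1, so a two-phase solution exists.
Let ψ = V/F and solve Σ zᵢ(Kᵢ−1)/(1+ψ(Kᵢ−1)) = 0.
Newton–Raphson from ψ = 0.5:
  ψ = 0.5000: g = -0.01358, g' = -0.2475 → ψ = 0.4451
  ψ = 0.4451: g = 0.00051, g' = -0.2667 → ψ = 0.4471
Converged at ψ = 0.4471.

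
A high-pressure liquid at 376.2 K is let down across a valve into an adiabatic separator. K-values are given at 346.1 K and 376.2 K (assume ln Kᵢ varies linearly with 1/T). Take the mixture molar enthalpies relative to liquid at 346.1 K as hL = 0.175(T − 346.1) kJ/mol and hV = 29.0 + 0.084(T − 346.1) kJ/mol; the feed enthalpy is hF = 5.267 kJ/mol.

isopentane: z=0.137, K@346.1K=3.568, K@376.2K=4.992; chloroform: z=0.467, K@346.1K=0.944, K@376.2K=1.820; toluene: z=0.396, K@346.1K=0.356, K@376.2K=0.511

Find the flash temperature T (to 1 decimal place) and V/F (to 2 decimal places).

T = 349.9 K, V/F = 0.16

Adiabatic flash: solve Rachford–Rice at each trial T, then check hF = ψ·hV(T) + (1−ψ)·hL(T).
  T = 346.1 K: K = (3.568, 0.944, 0.356), RR gives ψ = 0.076, H_out = 2.202 kJ/mol
  T = 376.2 K: K = (4.992, 1.820, 0.511), RR gives ψ = 0.887, H_out = 28.569 kJ/mol
  T = 361.1 K: K = (4.248, 1.327, 0.429), RR gives ψ = 0.470, H_out = 15.608 kJ/mol
  T = 353.6 K: K = (3.900, 1.123, 0.392), RR gives ψ = 0.254, H_out = 8.497 kJ/mol
  T = 349.9 K: K = (3.734, 1.032, 0.374), RR gives ψ = 0.160, H_out = 5.246 kJ/mol
  T = 351.8 K: K = (3.819, 1.078, 0.383), RR gives ψ = 0.207, H_out = 6.882 kJ/mol
Linear interpolation between T = 349.9 (H_out = 5.246) and T = 351.8 (H_out = 6.882) on hF = 5.267 gives T ≈ 349.9 K, at which ψ = 0.16.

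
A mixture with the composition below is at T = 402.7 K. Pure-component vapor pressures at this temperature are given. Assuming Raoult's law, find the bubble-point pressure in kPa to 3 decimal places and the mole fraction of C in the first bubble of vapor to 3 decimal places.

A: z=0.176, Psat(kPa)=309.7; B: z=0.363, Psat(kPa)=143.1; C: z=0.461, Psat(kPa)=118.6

At the bubble point ψ → 0, so ΣzᵢKᵢ = 1 with Kᵢ = Pᵢˢᵃᵗ/P ⇒ P = ΣzᵢPᵢˢᵃᵗ.
P = 0.176·309.7 + 0.363·143.1 + 0.461·118.6 = 161.127 kPa
yᵢ = zᵢPᵢˢᵃᵗ/P ⇒ y_C = 0.461·118.6/161.127 = 0.339

Pbub = 161.127 kPa, y_C = 0.339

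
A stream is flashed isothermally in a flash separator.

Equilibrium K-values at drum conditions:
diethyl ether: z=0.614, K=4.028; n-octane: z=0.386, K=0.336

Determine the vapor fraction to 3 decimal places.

ψ = 0.797

Binary case is linear: z₁(K₁−1)(1+ψ(K₂−1)) + z₂(K₂−1)(1+ψ(K₁−1)) = 0
⇒ ψ = [z₁(K₁−1)+z₂(K₂−1)] / [−(K₁−1)(K₂−1)] = 1.6029/2.0106 = 0.797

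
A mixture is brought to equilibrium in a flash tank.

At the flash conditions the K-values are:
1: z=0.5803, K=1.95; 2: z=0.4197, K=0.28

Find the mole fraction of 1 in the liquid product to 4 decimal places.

x_1 = 0.4311

Let β = V/F and solve Σ zᵢ(Kᵢ−1)/(1+β(Kᵢ−1)) = 0.
g(0) = ΣzᵢKᵢ − 1 = 0.2491 and g(1) = 1 − Σzᵢ/Kᵢ = -0.7965, so a root lies in (0, 1).
Newton iteration, β⁰ = 0.54:
  β = 0.5400: g = -0.13005, g' = -0.8112 → β = 0.3797
  β = 0.3797: g = -0.01073, g' = -0.6949 → β = 0.3643
  β = 0.3643: g = -0.00005, g' = -0.6888 → β = 0.3642
Converged at β = 0.3642.
Compositions from xᵢ = zᵢ/(1+β(Kᵢ−1)), yᵢ = Kᵢxᵢ:
  1: x = 0.4311, y = 0.8407
  2: x = 0.5689, y = 0.1593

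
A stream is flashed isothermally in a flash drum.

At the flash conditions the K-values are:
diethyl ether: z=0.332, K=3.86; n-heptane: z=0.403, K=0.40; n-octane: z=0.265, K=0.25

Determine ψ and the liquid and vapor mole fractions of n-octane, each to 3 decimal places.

Let ψ = V/F and solve Σ zᵢ(Kᵢ−1)/(1+ψ(Kᵢ−1)) = 0.
g(0) = ΣzᵢKᵢ − 1 = 0.509 and g(1) = 1 − Σzᵢ/Kᵢ = -1.154, so a root lies in (0, 1).
Newton–Raphson from ψ = 0.5:
  ψ = 0.500: g = -0.2727, g' = -1.138 → ψ = 0.260
  ψ = 0.260: g = 0.0108, g' = -1.326 → ψ = 0.268
Converged at ψ = 0.268.
Compositions from xᵢ = zᵢ/(1+ψ(Kᵢ−1)), yᵢ = Kᵢxᵢ:
  diethyl ether: x = 0.188, y = 0.725
  n-heptane: x = 0.480, y = 0.192
  n-octane: x = 0.332, y = 0.083

ψ = 0.268, x_n-octane = 0.332, y_n-octane = 0.083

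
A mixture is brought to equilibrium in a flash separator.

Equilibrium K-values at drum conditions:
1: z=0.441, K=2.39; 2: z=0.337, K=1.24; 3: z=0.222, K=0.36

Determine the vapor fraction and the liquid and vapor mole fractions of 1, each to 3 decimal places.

ψ = 0.905, x_1 = 0.195, y_1 = 0.467

Rachford–Rice: g(ψ) = Σ zᵢ(Kᵢ−1)/(1+ψ(Kᵢ−1)) = 0.
Check two-phase: ΣzᵢKᵢ = 1.552 > 1 and Σzᵢ/Kᵢ = 1.073 > 1, so g(0) = 0.552 > 0 and g(1) = -0.073 < 0.
Newton iteration, ψ⁰ = 0.5:
  ψ = 0.500: g = 0.2249, g' = -0.509 → ψ = 0.942
  ψ = 0.942: g = -0.0265, g' = -0.750 → ψ = 0.907
  ψ = 0.907: g = -0.0010, g' = -0.696 → ψ = 0.905
Converged at ψ = 0.905.
Compositions from xᵢ = zᵢ/(1+ψ(Kᵢ−1)), yᵢ = Kᵢxᵢ:
  1: x = 0.195, y = 0.467
  2: x = 0.277, y = 0.343
  3: x = 0.528, y = 0.190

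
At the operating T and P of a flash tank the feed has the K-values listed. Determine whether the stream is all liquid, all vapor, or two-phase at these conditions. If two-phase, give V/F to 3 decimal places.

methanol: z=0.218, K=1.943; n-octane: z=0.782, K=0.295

ΣzᵢKᵢ = 0.654; Σzᵢ/Kᵢ = 2.763.
Since ΣzᵢKᵢ < 1 the mixture is below its bubble point — single liquid phase.

all liquid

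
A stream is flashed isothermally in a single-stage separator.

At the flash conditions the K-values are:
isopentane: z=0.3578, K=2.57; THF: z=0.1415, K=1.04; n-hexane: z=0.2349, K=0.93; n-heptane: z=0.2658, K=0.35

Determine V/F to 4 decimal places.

Iterate (Newton) starting at V/F = 0.67:
  V/F = 0.6700: g = -0.04403, g' = -0.5634 → V/F = 0.5918
  V/F = 0.5918: g = -0.00123, g' = -0.5351 → V/F = 0.5895
Converged at V/F = 0.5895.

V/F = 0.5895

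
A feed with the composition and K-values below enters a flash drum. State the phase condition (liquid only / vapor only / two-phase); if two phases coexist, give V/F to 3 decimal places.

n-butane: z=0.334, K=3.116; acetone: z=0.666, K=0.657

ΣzᵢKᵢ = 1.478; Σzᵢ/Kᵢ = 1.121.
Both exceed 1, so a two-phase solution exists.
Material balance + equilibrium reduce to Σ zᵢ(Kᵢ−1)/(1+ψ(Kᵢ−1)) = 0.
Binary case is linear: z₁(K₁−1)(1+ψ(K₂−1)) + z₂(K₂−1)(1+ψ(K₁−1)) = 0
⇒ ψ = [z₁(K₁−1)+z₂(K₂−1)] / [−(K₁−1)(K₂−1)] = 0.4783/0.7258 = 0.659

two-phase, V/F = 0.659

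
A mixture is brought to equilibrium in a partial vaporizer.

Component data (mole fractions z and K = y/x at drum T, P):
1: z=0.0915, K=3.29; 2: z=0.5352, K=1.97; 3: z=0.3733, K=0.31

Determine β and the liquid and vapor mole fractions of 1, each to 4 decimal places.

β = 0.5708, x_1 = 0.0397, y_1 = 0.1305

Material balance + equilibrium reduce to Σ zᵢ(Kᵢ−1)/(1+β(Kᵢ−1)) = 0.
Feasibility: ΣzᵢKᵢ = 1.4711, Σzᵢ/Kᵢ = 1.5037 — both > 1, two phases present.
Newton–Raphson from β = 0.5:
  β = 0.5000: g = 0.05403, g' = -0.7469 → β = 0.5723
  β = 0.5723: g = -0.00119, g' = -0.7835 → β = 0.5708
Converged at β = 0.5708.
Compositions from xᵢ = zᵢ/(1+β(Kᵢ−1)), yᵢ = Kᵢxᵢ:
  1: x = 0.0397, y = 0.1305
  2: x = 0.3445, y = 0.6786
  3: x = 0.6159, y = 0.1909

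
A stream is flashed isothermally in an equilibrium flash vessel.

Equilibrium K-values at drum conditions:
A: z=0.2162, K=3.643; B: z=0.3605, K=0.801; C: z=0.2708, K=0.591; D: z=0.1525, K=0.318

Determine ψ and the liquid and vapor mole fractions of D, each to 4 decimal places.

Let ψ = V/F and solve Σ zᵢ(Kᵢ−1)/(1+ψ(Kᵢ−1)) = 0.
Check two-phase: ΣzᵢKᵢ = 1.2849 > 1 and Σzᵢ/Kᵢ = 1.4472 > 1, so g(0) = 0.2849 > 0 and g(1) = -0.4472 < 0.
Newton–Raphson from ψ = 0.56:
  ψ = 0.5600: g = -0.16227, g' = -0.5255 → ψ = 0.2512
  ψ = 0.2512: g = 0.01894, g' = -0.7208 → ψ = 0.2775
  ψ = 0.2775: g = 0.00049, g' = -0.6842 → ψ = 0.2782
Converged at ψ = 0.2782.
Compositions from xᵢ = zᵢ/(1+ψ(Kᵢ−1)), yᵢ = Kᵢxᵢ:
  A: x = 0.1246, y = 0.4539
  B: x = 0.3816, y = 0.3057
  C: x = 0.3056, y = 0.1806
  D: x = 0.1882, y = 0.0599

ψ = 0.2782, x_D = 0.1882, y_D = 0.0599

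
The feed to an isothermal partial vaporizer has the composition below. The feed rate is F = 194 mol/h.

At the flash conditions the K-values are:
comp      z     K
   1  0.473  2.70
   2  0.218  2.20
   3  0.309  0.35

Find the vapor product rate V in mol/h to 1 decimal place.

V = 166.8 mol/h

Material balance + equilibrium reduce to Σ zᵢ(Kᵢ−1)/(1+V/F(Kᵢ−1)) = 0.
Check two-phase: ΣzᵢKᵢ = 1.865 > 1 and Σzᵢ/Kᵢ = 1.157 > 1, so g(0) = 0.865 > 0 and g(1) = -0.157 < 0.
Newton–Raphson from V/F = 0.55:
  V/F = 0.550: g = 0.2605, g' = -0.795 → V/F = 0.878
  V/F = 0.878: g = -0.0175, g' = -1.002 → V/F = 0.860
Converged at V/F = 0.860.
Then V = V/F·F = 0.8599·194 = 166.8 mol/h and L = F − V = 27.2 mol/h.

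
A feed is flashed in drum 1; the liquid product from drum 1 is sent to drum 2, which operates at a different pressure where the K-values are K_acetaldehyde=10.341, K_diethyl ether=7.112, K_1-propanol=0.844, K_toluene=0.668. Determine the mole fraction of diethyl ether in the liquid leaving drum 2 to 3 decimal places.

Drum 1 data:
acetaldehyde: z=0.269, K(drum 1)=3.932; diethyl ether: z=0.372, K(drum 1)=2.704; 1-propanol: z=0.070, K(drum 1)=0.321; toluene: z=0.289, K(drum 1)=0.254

x_diethyl ether (drum 2) = 0.031

Drum 1:
Newton–Raphson from ψ₁ = 0.5:
  ψ₁ = 0.500: g = 0.2463, g' = -1.178 → ψ₁ = 0.709
  ψ₁ = 0.709: g = -0.0061, g' = -1.310 → ψ₁ = 0.704
Converged at ψ₁ = 0.704.
Drum-1 compositions:
  acetaldehyde: x = 0.088, y = 0.345
  diethyl ether: x = 0.169, y = 0.457
  1-propanol: x = 0.134, y = 0.043
  toluene: x = 0.609, y = 0.155
Drum-2 feed = drum-1 liquid: z₂ = (0.0878, 0.1691, 0.1342, 0.6090).
Drum 2:
Rachford–Rice: g(ψ₂) = Σ zᵢ(Kᵢ−1)/(1+ψ₂(Kᵢ−1)) = 0.
g(0) = ΣzᵢKᵢ − 1 = 1.630 and g(1) = 1 − Σzᵢ/Kᵢ = -0.103, so a root lies in (0, 1).
Newton–Raphson from ψ₂ = 0.5:
  ψ₂ = 0.500: g = 0.1342, g' = -0.722 → ψ₂ = 0.686
  ψ₂ = 0.686: g = 0.0245, g' = -0.491 → ψ₂ = 0.736
  ψ₂ = 0.736: g = 0.0009, g' = -0.454 → ψ₂ = 0.738
Converged at ψ₂ = 0.738.
  acetaldehyde: x = 0.011, y = 0.115
  diethyl ether: x = 0.031, y = 0.218
  1-propanol: x = 0.152, y = 0.128
  toluene: x = 0.807, y = 0.539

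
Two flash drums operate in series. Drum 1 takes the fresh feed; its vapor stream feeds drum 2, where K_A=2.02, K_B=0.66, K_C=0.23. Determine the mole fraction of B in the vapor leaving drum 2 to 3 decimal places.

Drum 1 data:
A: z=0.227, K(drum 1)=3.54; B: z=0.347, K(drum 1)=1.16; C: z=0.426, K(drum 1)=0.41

Drum 1:
Material balance + equilibrium reduce to Σ zᵢ(Kᵢ−1)/(1+ψ₁(Kᵢ−1)) = 0.
g(0) = ΣzᵢKᵢ − 1 = 0.381 and g(1) = 1 − Σzᵢ/Kᵢ = -0.402, so a root lies in (0, 1).
Iterate (Newton) starting at ψ₁ = 0.5:
  ψ₁ = 0.500: g = -0.0511, g' = -0.590 → ψ₁ = 0.413
  ψ₁ = 0.413: g = 0.0009, g' = -0.616 → ψ₁ = 0.415
Converged at ψ₁ = 0.415.
Drum-1 compositions:
  A: x = 0.111, y = 0.391
  B: x = 0.325, y = 0.377
  C: x = 0.564, y = 0.231
Drum-2 feed = drum-1 vapor: z₂ = (0.3913, 0.3775, 0.2313).
Drum 2:
Material balance + equilibrium reduce to Σ zᵢ(Kᵢ−1)/(1+ψ₂(Kᵢ−1)) = 0.
g(0) = ΣzᵢKᵢ − 1 = 0.093 and g(1) = 1 − Σzᵢ/Kᵢ = -0.771, so a root lies in (0, 1).
Newton iteration, ψ₂⁰ = 0.65:
  ψ₂ = 0.650: g = -0.2813, g' = -0.769 → ψ₂ = 0.284
  ψ₂ = 0.284: g = -0.0606, g' = -0.523 → ψ₂ = 0.168
Converged at ψ₂ = 0.168.
  A: x = 0.334, y = 0.675
  B: x = 0.400, y = 0.264
  C: x = 0.266, y = 0.061

y_B (drum 2) = 0.264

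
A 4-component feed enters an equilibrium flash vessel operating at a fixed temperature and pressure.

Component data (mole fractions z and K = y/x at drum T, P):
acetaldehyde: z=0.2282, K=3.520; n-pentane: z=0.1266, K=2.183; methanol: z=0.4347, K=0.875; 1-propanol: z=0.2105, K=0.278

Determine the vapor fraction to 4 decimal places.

Material balance + equilibrium reduce to Σ zᵢ(Kᵢ−1)/(1+ψ(Kᵢ−1)) = 0.
Feasibility: ΣzᵢKᵢ = 1.5185, Σzᵢ/Kᵢ = 1.3768 — both > 1, two phases present.
Newton iteration, ψ⁰ = 0.37:
  ψ = 0.3700: g = 0.13741, g' = -0.6856 → ψ = 0.5704
  ψ = 0.5704: g = 0.00843, g' = -0.6322 → ψ = 0.5838
  ψ = 0.5838: g = -0.00002, g' = -0.6351 → ψ = 0.5837
Converged at ψ = 0.5837.

ψ = 0.5837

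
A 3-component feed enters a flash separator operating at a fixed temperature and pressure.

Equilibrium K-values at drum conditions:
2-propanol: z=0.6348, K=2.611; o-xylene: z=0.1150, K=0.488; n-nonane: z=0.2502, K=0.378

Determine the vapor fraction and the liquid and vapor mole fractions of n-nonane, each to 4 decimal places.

Newton–Raphson from ψ = 0.53:
  ψ = 0.5300: g = 0.23868, g' = -0.7516 → ψ = 0.8476
  ψ = 0.8476: g = -0.00083, g' = -0.8215 → ψ = 0.8466
Converged at ψ = 0.8466.
Compositions from xᵢ = zᵢ/(1+ψ(Kᵢ−1)), yᵢ = Kᵢxᵢ:
  2-propanol: x = 0.2686, y = 0.7012
  o-xylene: x = 0.2030, y = 0.0991
  n-nonane: x = 0.5285, y = 0.1998

ψ = 0.8466, x_n-nonane = 0.5285, y_n-nonane = 0.1998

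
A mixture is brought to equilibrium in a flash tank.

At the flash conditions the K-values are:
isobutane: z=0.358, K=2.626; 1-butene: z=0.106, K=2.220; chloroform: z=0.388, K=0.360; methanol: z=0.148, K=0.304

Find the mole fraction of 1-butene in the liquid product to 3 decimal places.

x_1-butene = 0.074

Material balance + equilibrium reduce to Σ zᵢ(Kᵢ−1)/(1+V/F(Kᵢ−1)) = 0.
g(0) = ΣzᵢKᵢ − 1 = 0.360 and g(1) = 1 − Σzᵢ/Kᵢ = -0.749, so a root lies in (0, 1).
Newton–Raphson from V/F = 0.55:
  V/F = 0.550: g = -0.1654, g' = -0.887 → V/F = 0.363
  V/F = 0.363: g = -0.0060, g' = -0.848 → V/F = 0.356
Converged at V/F = 0.356.
Compositions from xᵢ = zᵢ/(1+V/F(Kᵢ−1)), yᵢ = Kᵢxᵢ:
  isobutane: x = 0.227, y = 0.595
  1-butene: x = 0.074, y = 0.164
  chloroform: x = 0.503, y = 0.181
  methanol: x = 0.197, y = 0.060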